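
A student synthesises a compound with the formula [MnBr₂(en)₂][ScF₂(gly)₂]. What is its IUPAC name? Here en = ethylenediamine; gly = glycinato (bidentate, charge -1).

dibromobis(ethylenediamine)manganese(III) difluorobis(glycinato)scandate(III)

Both ions are complex: the cation is named first with the plain metal name, the anion second with the -ate form; each ion's ligands are alphabetised independently.
Scandium is always +3 in its complexes; the anion's ligand charges sum to -4, so the complex anion is 1−.
A 1:1 salt means the cation carries the equal and opposite charge, 1+.
Cation: ligand charges sum to -2; for the ion to be 1+, Mn = +3.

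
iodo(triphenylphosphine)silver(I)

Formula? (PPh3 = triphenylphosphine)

Ligands: 1 triphenylphosphine (PPh3, neutral), 1 iodo (I, -1). Ligand charge sum = -1.
With Ag in oxidation state +1, the complex ion is [Ag...].

[AgI(PPh3)]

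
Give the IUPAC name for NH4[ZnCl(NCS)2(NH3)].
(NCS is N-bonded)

ammonium amminechlorodiisothiocyanatozincate(II)

The 1 ammonium counter-ion carries a total charge of +1, so each complex ion is 1−.
Ligand charges: 1×chloro (-1 each), 1×ammine (neutral), 2×isothiocyanato (-1 each); total -3. So Zn + (-3) = 1−, giving Zn = +2.
The complex ion is anionic, so zinc takes the -ate form zincate(II).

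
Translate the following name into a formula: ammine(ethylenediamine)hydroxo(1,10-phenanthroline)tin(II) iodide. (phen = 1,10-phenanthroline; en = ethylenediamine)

Ligands: 1 1,10-phenanthroline (phen, neutral), 1 hydroxo (OH, -1), 1 ammine (NH3, neutral), 1 ethylenediamine (en, neutral). Ligand charge sum = -1.
With Sn in oxidation state +2, the complex ion is [Sn...]^1+.
Charge balance with iodide (-1) requires 1 complex ion per 1 iodide.

[Sn(en)(NH3)(OH)(phen)]I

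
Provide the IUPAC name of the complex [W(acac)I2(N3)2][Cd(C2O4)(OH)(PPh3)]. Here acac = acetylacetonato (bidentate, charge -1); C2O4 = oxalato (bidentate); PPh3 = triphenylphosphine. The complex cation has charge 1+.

Both ions are complex: the cation is named first with the plain metal name, the anion second with the -ate form; each ion's ligands are alphabetised independently.
The complex cation is given as 1+; its ligand charges sum to -5, so W = +6.
A 1:1 salt means the anion carries the equal and opposite charge, 1−.
Anion: ligand charges sum to -3; for the ion to be 1−, Cd = +2.

(acetylacetonato)diazidodiiodotungsten(VI) hydroxooxalato(triphenylphosphine)cadmate(II)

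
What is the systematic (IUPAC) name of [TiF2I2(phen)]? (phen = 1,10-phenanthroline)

difluorodiiodo(1,10-phenanthroline)titanium(IV)

There is no counter-ion, so the complex is neutral overall.
Ligand charges: 2×fluoro (-1 each), 2×iodo (-1 each), 1×1,10-phenanthroline (neutral); total -4. So Ti + (-4) = 0, giving Ti = +4.
Ligands are named alphabetically: fluoro before iodo before phenanthroline.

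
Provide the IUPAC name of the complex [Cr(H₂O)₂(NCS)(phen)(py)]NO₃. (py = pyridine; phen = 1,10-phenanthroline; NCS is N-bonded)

diaquaisothiocyanato(1,10-phenanthroline)(pyridine)chromium(II) nitrate

The 1 nitrate counter-ion carries a total charge of -1, so each complex ion is 1+.
Ligand charges: 2×aqua (neutral), 1×pyridine (neutral), 1×1,10-phenanthroline (neutral), 1×isothiocyanato (-1 each); total -1. So Cr + (-1) = 1+, giving Cr = +2.
Ligands are named alphabetically: aqua before isothiocyanato before phenanthroline before pyridine.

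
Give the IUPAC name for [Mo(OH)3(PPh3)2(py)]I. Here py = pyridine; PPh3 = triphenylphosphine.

trihydroxo(pyridine)bis(triphenylphosphine)molybdenum(IV) iodide

The 1 iodide counter-ion carries a total charge of -1, so each complex ion is 1+.
Ligand charges: 3×hydroxo (-1 each), 1×pyridine (neutral), 2×triphenylphosphine (neutral); total -3. So Mo + (-3) = 1+, giving Mo = +4.
Ligands are named alphabetically: hydroxo before pyridine before triphenylphosphine.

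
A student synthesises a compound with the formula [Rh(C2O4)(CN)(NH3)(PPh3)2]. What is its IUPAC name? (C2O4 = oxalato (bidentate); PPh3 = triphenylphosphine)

There is no counter-ion, so the complex is neutral overall.
Ligand charges: 1×oxalato (-2 each), 1×cyano (-1 each), 2×triphenylphosphine (neutral), 1×ammine (neutral); total -3. So Rh + (-3) = 0, giving Rh = +3.
Ligands are named alphabetically: ammine before cyano before oxalato before triphenylphosphine.

amminecyanooxalatobis(triphenylphosphine)rhodium(III)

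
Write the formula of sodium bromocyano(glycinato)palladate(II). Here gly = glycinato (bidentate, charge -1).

Na[PdBr(CN)(gly)]

Ligands: 1 bromo (Br, -1), 1 glycinato (gly, -1), 1 cyano (CN, -1). Ligand charge sum = -3.
With Pd in oxidation state +2, the complex ion is [Pd...]^1−.
Charge balance with sodium (+1) requires 1 complex ion per 1 sodium.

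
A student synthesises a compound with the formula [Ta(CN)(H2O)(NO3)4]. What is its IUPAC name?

There is no counter-ion, so the complex is neutral overall.
Ligand charges: 4×nitrato (-1 each), 1×aqua (neutral), 1×cyano (-1 each); total -5. So Ta + (-5) = 0, giving Ta = +5.
Ligands are named alphabetically: aqua before cyano before nitrato.

aquacyanotetranitratotantalum(V)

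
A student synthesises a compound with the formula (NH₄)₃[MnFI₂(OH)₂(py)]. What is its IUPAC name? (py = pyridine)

The 3 ammonium counter-ions carry a total charge of +3, so each complex ion is 3−.
Ligand charges: 2×hydroxo (-1 each), 2×iodo (-1 each), 1×fluoro (-1 each), 1×pyridine (neutral); total -5. So Mn + (-5) = 3−, giving Mn = +2.
The complex ion is anionic, so manganese takes the -ate form manganate(II).

ammonium fluorodihydroxodiiodo(pyridine)manganate(II)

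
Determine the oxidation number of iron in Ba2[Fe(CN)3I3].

2 barium outside the brackets (+2 each) → the complex ion is 4−.
Ligand charges: 3×I = -3; 3×CN = -3; sum -6.
Fe + (-6) = 4− ⇒ Fe is +2.

+2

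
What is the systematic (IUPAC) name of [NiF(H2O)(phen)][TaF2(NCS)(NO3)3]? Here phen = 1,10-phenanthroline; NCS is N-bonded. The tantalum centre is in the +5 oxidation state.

aquafluoro(1,10-phenanthroline)nickel(II) difluoroisothiocyanatotrinitratotantalate(V)

Ta is given as +5; the anion's ligand charges sum to -6, so the complex anion is 1−.
A 1:1 salt means the cation carries the equal and opposite charge, 1+.
Cation: ligand charges sum to -1; for the ion to be 1+, Ni = +2.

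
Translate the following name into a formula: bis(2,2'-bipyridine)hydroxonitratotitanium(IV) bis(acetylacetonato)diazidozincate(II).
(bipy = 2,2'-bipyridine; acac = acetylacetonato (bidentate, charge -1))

[Ti(bipy)2(NO3)(OH)][Zn(acac)2(N3)2]

Cation [Ti…]: ligand charges -2, Ti(IV) ⇒ ion charge 2+.
Anion [Zn…]: ligand charges -4, Zn(II) ⇒ ion charge 2−.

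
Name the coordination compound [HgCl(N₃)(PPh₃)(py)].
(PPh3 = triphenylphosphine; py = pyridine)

azidochloro(pyridine)(triphenylphosphine)mercury(II)

There is no counter-ion, so the complex is neutral overall.
Ligand charges: 1×azido (-1 each), 1×triphenylphosphine (neutral), 1×pyridine (neutral), 1×chloro (-1 each); total -2. So Hg + (-2) = 0, giving Hg = +2.
Ligands are named alphabetically: azido before chloro before pyridine before triphenylphosphine.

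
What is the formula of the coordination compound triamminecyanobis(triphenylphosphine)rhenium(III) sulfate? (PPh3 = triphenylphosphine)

Ligands: 1 cyano (CN, -1), 3 ammine (NH3, neutral), 2 triphenylphosphine (PPh3, neutral). Ligand charge sum = -1.
Charge balance with sulfate (-2) requires 1 complex ion per 1 sulfate.

[Re(CN)(NH3)3(PPh3)2]SO4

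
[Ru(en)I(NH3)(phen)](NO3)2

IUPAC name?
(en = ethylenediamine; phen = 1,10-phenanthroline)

ammine(ethylenediamine)iodo(1,10-phenanthroline)ruthenium(III) nitrate

The 2 nitrate counter-ions carry a total charge of -2, so each complex ion is 2+.
Ligand charges: 1×ammine (neutral), 1×ethylenediamine (neutral), 1×1,10-phenanthroline (neutral), 1×iodo (-1 each); total -1. So Ru + (-1) = 2+, giving Ru = +3.
Ligands are named alphabetically: ammine before ethylenediamine before iodo before phenanthroline.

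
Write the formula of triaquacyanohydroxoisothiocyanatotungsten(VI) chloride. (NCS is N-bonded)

[W(CN)(H2O)3(NCS)(OH)]Cl3

Ligands: 1 cyano (CN, -1), 1 hydroxo (OH, -1), 1 isothiocyanato (NCS, -1), 3 aqua (H2O, neutral). Ligand charge sum = -3.
Charge balance with chloride (-1) requires 1 complex ion per 3 chloride.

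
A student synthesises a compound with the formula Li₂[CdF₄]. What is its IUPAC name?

lithium tetrafluorocadmate(II)

The 2 lithium counter-ions carry a total charge of +2, so each complex ion is 2−.
Ligand charges: 4×fluoro (-1 each); total -4. So Cd + (-4) = 2−, giving Cd = +2.
The complex ion is anionic, so cadmium takes the -ate form cadmate(II).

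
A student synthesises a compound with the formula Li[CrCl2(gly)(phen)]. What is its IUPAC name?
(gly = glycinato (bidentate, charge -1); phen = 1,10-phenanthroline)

The 1 lithium counter-ion carries a total charge of +1, so each complex ion is 1−.
Ligand charges: 2×chloro (-1 each), 1×glycinato (-1 each), 1×1,10-phenanthroline (neutral); total -3. So Cr + (-3) = 1−, giving Cr = +2.
Ligands are named alphabetically: chloro before glycinato before phenanthroline.
The complex ion is anionic, so chromium takes the -ate form chromate(II).

lithium dichloro(glycinato)(1,10-phenanthroline)chromate(II)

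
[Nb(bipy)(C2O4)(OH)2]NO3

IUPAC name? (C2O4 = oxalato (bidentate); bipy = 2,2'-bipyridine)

(2,2'-bipyridine)dihydroxooxalatoniobium(V) nitrate

The 1 nitrate counter-ion carries a total charge of -1, so each complex ion is 1+.
Ligand charges: 1×oxalato (-2 each), 2×hydroxo (-1 each), 1×2,2'-bipyridine (neutral); total -4. So Nb + (-4) = 1+, giving Nb = +5.
Ligands are named alphabetically: bipyridine before hydroxo before oxalato.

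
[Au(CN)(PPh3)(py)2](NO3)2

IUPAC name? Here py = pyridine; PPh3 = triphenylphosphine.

The 2 nitrate counter-ions carry a total charge of -2, so each complex ion is 2+.
Ligand charges: 2×pyridine (neutral), 1×cyano (-1 each), 1×triphenylphosphine (neutral); total -1. So Au + (-1) = 2+, giving Au = +3.
Ligands are named alphabetically: cyano before pyridine before triphenylphosphine.

cyanobis(pyridine)(triphenylphosphine)gold(III) nitrate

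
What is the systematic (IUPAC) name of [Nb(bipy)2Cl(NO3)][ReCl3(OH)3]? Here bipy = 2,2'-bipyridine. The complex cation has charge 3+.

The complex cation is given as 3+; its ligand charges sum to -2, so Nb = +5.
A 1:1 salt means the anion carries the equal and opposite charge, 3−.
Anion: ligand charges sum to -6; for the ion to be 3−, Re = +3.

bis(2,2'-bipyridine)chloronitratoniobium(V) trichlorotrihydroxorhenate(III)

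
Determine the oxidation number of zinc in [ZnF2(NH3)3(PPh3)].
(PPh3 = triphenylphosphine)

No counter-ion: the bracketed complex is neutral.
Ligand charges: 3×NH3 neutral; 1×PPh3 neutral; 2×F = -2; sum -2.
Zn + (-2) = 0 ⇒ Zn is +2.

+2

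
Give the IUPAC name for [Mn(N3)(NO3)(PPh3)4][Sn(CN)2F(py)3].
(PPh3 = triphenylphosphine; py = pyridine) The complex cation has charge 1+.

Both ions are complex: the cation is named first with the plain metal name, the anion second with the -ate form; each ion's ligands are alphabetised independently.
The complex cation is given as 1+; its ligand charges sum to -2, so Mn = +3.
A 1:1 salt means the anion carries the equal and opposite charge, 1−.
Anion: ligand charges sum to -3; for the ion to be 1−, Sn = +2.

azidonitratotetrakis(triphenylphosphine)manganese(III) dicyanofluorotris(pyridine)stannate(II)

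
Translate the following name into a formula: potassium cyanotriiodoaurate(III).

K[Au(CN)I3]

Ligands: 3 iodo (I, -1), 1 cyano (CN, -1). Ligand charge sum = -4.
With Au in oxidation state +3, the complex ion is [Au...]^1−.
Charge balance with potassium (+1) requires 1 complex ion per 1 potassium.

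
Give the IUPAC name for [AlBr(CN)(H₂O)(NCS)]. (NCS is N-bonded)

There is no counter-ion, so the complex is neutral overall.
Ligand charges: 1×aqua (neutral), 1×isothiocyanato (-1 each), 1×bromo (-1 each), 1×cyano (-1 each); total -3. So Al + (-3) = 0, giving Al = +3.
Ligands are named alphabetically: aqua before bromo before cyano before isothiocyanato.

aquabromocyanoisothiocyanatoaluminium(III)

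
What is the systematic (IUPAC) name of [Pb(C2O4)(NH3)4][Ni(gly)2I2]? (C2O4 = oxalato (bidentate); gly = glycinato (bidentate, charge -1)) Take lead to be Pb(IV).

tetraammineoxalatolead(IV) bis(glycinato)diiodonickelate(II)

Both ions are complex: the cation is named first with the plain metal name, the anion second with the -ate form; each ion's ligands are alphabetised independently.
Pb is given as +4; the cation's ligand charges sum to -2, so the complex cation is 2+.
A 1:1 salt means the anion carries the equal and opposite charge, 2−.
Anion: ligand charges sum to -4; for the ion to be 2−, Ni = +2.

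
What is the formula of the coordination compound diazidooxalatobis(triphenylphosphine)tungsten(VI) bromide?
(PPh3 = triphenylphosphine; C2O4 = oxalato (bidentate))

[W(C2O4)(N3)2(PPh3)2]Br2

Ligands: 2 triphenylphosphine (PPh3, neutral), 1 oxalato (C2O4, -2), 2 azido (N3, -1). Ligand charge sum = -4.
With W in oxidation state +6, the complex ion is [W...]^2+.
Charge balance with bromide (-1) requires 1 complex ion per 2 bromide.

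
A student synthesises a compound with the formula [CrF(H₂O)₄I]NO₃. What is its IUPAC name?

The 1 nitrate counter-ion carries a total charge of -1, so each complex ion is 1+.
Ligand charges: 4×aqua (neutral), 1×iodo (-1 each), 1×fluoro (-1 each); total -2. So Cr + (-2) = 1+, giving Cr = +3.
Ligands are named alphabetically: aqua before fluoro before iodo.

tetraaquafluoroiodochromium(III) nitrate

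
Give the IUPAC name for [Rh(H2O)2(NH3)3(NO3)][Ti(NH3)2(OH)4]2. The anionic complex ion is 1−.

triamminediaquanitratorhodium(III) diamminetetrahydroxotitanate(III)

The complex anion is given as 1−; its ligand charges sum to -4, so Ti = +3.
With 2 anions per cation, the cation must be 2×1 = 2+.
Cation: ligand charges sum to -1; for the ion to be 2+, Rh = +3.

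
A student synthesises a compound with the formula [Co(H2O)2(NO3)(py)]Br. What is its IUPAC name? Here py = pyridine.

diaquanitrato(pyridine)cobalt(II) bromide

The 1 bromide counter-ion carries a total charge of -1, so each complex ion is 1+.
Ligand charges: 1×nitrato (-1 each), 2×aqua (neutral), 1×pyridine (neutral); total -1. So Co + (-1) = 1+, giving Co = +2.
Ligands are named alphabetically: aqua before nitrato before pyridine.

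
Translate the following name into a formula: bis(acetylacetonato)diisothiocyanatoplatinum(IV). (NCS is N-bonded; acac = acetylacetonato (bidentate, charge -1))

[Pt(acac)2(NCS)2]

Ligands: 2 isothiocyanato (NCS, -1), 2 acetylacetonato (acac, -1). Ligand charge sum = -4.
With Pt in oxidation state +4, the complex ion is [Pt...].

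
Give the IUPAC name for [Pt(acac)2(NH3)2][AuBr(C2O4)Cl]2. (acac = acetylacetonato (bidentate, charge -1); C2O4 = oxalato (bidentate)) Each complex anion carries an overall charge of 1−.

bis(acetylacetonato)diammineplatinum(IV) bromochlorooxalatoaurate(III)

Both ions are complex: the cation is named first with the plain metal name, the anion second with the -ate form; each ion's ligands are alphabetised independently.
The complex anion is given as 1−; its ligand charges sum to -4, so Au = +3.
With 2 anions per cation, the cation must be 2×1 = 2+.
Cation: ligand charges sum to -2; for the ion to be 2+, Pt = +4.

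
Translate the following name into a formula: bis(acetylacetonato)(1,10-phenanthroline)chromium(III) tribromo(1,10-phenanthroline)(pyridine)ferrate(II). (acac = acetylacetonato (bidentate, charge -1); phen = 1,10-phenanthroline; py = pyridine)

Cation [Cr…]: ligand charges -2, Cr(III) ⇒ ion charge 1+.
Anion [Fe…]: ligand charges -3, Fe(II) ⇒ ion charge 1−.
One 1+ cation balances one 1− anion.

[Cr(acac)2(phen)][FeBr3(phen)(py)]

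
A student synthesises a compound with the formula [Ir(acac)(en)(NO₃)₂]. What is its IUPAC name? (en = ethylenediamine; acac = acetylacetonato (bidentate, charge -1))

There is no counter-ion, so the complex is neutral overall.
Ligand charges: 1×ethylenediamine (neutral), 2×nitrato (-1 each), 1×acetylacetonato (-1 each); total -3. So Ir + (-3) = 0, giving Ir = +3.
Ligands are named alphabetically: acetylacetonato before ethylenediamine before nitrato.

(acetylacetonato)(ethylenediamine)dinitratoiridium(III)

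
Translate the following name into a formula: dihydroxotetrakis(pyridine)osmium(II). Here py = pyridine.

[Os(OH)2(py)4]

Ligands: 2 hydroxo (OH, -1), 4 pyridine (py, neutral). Ligand charge sum = -2.
With Os in oxidation state +2, the complex ion is [Os...].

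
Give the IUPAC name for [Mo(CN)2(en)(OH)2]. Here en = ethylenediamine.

There is no counter-ion, so the complex is neutral overall.
Ligand charges: 2×cyano (-1 each), 2×hydroxo (-1 each), 1×ethylenediamine (neutral); total -4. So Mo + (-4) = 0, giving Mo = +4.
Ligands are named alphabetically: cyano before ethylenediamine before hydroxo.

dicyano(ethylenediamine)dihydroxomolybdenum(IV)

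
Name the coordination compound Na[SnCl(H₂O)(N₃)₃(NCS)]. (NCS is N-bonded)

sodium aquatriazidochloroisothiocyanatostannate(IV)

The 1 sodium counter-ion carries a total charge of +1, so each complex ion is 1−.
Ligand charges: 3×azido (-1 each), 1×isothiocyanato (-1 each), 1×aqua (neutral), 1×chloro (-1 each); total -5. So Sn + (-5) = 1−, giving Sn = +4.
Ligands are named alphabetically: aqua before azido before chloro before isothiocyanato.
The complex ion is anionic, so tin takes the -ate form stannate(IV).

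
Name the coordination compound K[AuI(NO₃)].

The 1 potassium counter-ion carries a total charge of +1, so each complex ion is 1−.
Ligand charges: 1×iodo (-1 each), 1×nitrato (-1 each); total -2. So Au + (-2) = 1−, giving Au = +1.
Ligands are named alphabetically: iodo before nitrato.
The complex ion is anionic, so gold takes the -ate form aurate(I).

potassium iodonitratoaurate(I)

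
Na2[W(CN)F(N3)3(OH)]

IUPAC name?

The 2 sodium counter-ions carry a total charge of +2, so each complex ion is 2−.
Ligand charges: 1×cyano (-1 each), 1×hydroxo (-1 each), 3×azido (-1 each), 1×fluoro (-1 each); total -6. So W + (-6) = 2−, giving W = +4.
The complex ion is anionic, so tungsten takes the -ate form tungstate(IV).

sodium triazidocyanofluorohydroxotungstate(IV)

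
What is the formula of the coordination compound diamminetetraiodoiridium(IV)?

[IrI4(NH3)2]

Ligands: 4 iodo (I, -1), 2 ammine (NH3, neutral). Ligand charge sum = -4.
With Ir in oxidation state +4, the complex ion is [Ir...].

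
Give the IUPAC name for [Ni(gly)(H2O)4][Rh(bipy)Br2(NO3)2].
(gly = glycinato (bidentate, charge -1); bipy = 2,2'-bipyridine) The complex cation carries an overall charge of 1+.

Both ions are complex: the cation is named first with the plain metal name, the anion second with the -ate form; each ion's ligands are alphabetised independently.
The complex cation is given as 1+; its ligand charges sum to -1, so Ni = +2.
A 1:1 salt means the anion carries the equal and opposite charge, 1−.
Anion: ligand charges sum to -4; for the ion to be 1−, Rh = +3.

tetraaqua(glycinato)nickel(II) (2,2'-bipyridine)dibromodinitratorhodate(III)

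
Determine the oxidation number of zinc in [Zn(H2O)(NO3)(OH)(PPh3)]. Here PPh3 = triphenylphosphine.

No counter-ion: the bracketed complex is neutral.
Ligand charges: 1×OH = -1; 1×PPh3 neutral; 1×NO3 = -1; 1×H2O neutral; sum -2.
Zn + (-2) = 0 ⇒ Zn is +2.

+2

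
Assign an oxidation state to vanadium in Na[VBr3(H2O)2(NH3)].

+2

1 sodium outside the brackets (+1 each) → the complex ion is 1−.
Ligand charges: 2×H2O neutral; 1×NH3 neutral; 3×Br = -3; sum -3.
V + (-3) = 1− ⇒ V is +2.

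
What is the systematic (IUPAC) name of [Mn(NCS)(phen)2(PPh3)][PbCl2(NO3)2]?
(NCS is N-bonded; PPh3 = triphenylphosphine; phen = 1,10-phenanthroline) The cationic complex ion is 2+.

Both ions are complex: the cation is named first with the plain metal name, the anion second with the -ate form; each ion's ligands are alphabetised independently.
The complex cation is given as 2+; its ligand charges sum to -1, so Mn = +3.
A 1:1 salt means the anion carries the equal and opposite charge, 2−.
Anion: ligand charges sum to -4; for the ion to be 2−, Pb = +2.

isothiocyanatobis(1,10-phenanthroline)(triphenylphosphine)manganese(III) dichlorodinitratoplumbate(II)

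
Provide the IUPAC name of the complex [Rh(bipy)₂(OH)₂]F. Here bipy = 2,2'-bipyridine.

bis(2,2'-bipyridine)dihydroxorhodium(III) fluoride

The 1 fluoride counter-ion carries a total charge of -1, so each complex ion is 1+.
Ligand charges: 2×hydroxo (-1 each), 2×2,2'-bipyridine (neutral); total -2. So Rh + (-2) = 1+, giving Rh = +3.
Ligands are named alphabetically: bipyridine before hydroxo.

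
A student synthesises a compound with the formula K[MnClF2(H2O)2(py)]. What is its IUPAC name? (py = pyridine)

The 1 potassium counter-ion carries a total charge of +1, so each complex ion is 1−.
Ligand charges: 1×chloro (-1 each), 2×fluoro (-1 each), 2×aqua (neutral), 1×pyridine (neutral); total -3. So Mn + (-3) = 1−, giving Mn = +2.
The complex ion is anionic, so manganese takes the -ate form manganate(II).

potassium diaquachlorodifluoro(pyridine)manganate(II)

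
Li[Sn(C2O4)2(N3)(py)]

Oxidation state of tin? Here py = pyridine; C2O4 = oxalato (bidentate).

+4

1 lithium outside the brackets (+1 each) → the complex ion is 1−.
Ligand charges: 1×py neutral; 2×C2O4 = -4; 1×N3 = -1; sum -5.
Sn + (-5) = 1− ⇒ Sn is +4.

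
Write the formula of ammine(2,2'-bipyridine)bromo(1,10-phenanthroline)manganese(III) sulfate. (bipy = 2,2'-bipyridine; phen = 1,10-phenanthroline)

Ligands: 1 ammine (NH3, neutral), 1 2,2'-bipyridine (bipy, neutral), 1 bromo (Br, -1), 1 1,10-phenanthroline (phen, neutral). Ligand charge sum = -1.
With Mn in oxidation state +3, the complex ion is [Mn...]^2+.
Charge balance with sulfate (-2) requires 1 complex ion per 1 sulfate.

[Mn(bipy)Br(NH3)(phen)]SO4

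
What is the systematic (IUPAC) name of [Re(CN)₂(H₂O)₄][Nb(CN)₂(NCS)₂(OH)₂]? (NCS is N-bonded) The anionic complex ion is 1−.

tetraaquadicyanorhenium(III) dicyanodihydroxodiisothiocyanatoniobate(V)

The complex anion is given as 1−; its ligand charges sum to -6, so Nb = +5.
A 1:1 salt means the cation carries the equal and opposite charge, 1+.
Cation: ligand charges sum to -2; for the ion to be 1+, Re = +3.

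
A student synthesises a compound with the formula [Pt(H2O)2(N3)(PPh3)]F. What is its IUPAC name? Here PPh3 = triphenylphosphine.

diaquaazido(triphenylphosphine)platinum(II) fluoride

The 1 fluoride counter-ion carries a total charge of -1, so each complex ion is 1+.
Ligand charges: 1×azido (-1 each), 1×triphenylphosphine (neutral), 2×aqua (neutral); total -1. So Pt + (-1) = 1+, giving Pt = +2.
Ligands are named alphabetically: aqua before azido before triphenylphosphine.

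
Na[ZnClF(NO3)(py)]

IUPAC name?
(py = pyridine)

sodium chlorofluoronitrato(pyridine)zincate(II)

The 1 sodium counter-ion carries a total charge of +1, so each complex ion is 1−.
Ligand charges: 1×chloro (-1 each), 1×pyridine (neutral), 1×nitrato (-1 each), 1×fluoro (-1 each); total -3. So Zn + (-3) = 1−, giving Zn = +2.
Ligands are named alphabetically: chloro before fluoro before nitrato before pyridine.
The complex ion is anionic, so zinc takes the -ate form zincate(II).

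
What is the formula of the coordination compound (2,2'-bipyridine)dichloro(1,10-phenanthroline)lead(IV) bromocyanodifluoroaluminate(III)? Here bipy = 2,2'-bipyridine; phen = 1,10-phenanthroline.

[Pb(bipy)Cl2(phen)][AlBr(CN)F2]2

Cation [Pb…]: ligand charges -2, Pb(IV) ⇒ ion charge 2+.
Anion [Al…]: ligand charges -4, Al(III) ⇒ ion charge 1−.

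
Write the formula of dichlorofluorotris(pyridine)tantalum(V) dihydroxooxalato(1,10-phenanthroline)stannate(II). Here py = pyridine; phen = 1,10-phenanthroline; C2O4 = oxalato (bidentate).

[TaCl2F(py)3][Sn(C2O4)(OH)2(phen)]

Cation [Ta…]: ligand charges -3, Ta(V) ⇒ ion charge 2+.
Anion [Sn…]: ligand charges -4, Sn(II) ⇒ ion charge 2−.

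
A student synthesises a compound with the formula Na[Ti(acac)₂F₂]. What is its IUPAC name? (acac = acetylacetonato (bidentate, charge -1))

The 1 sodium counter-ion carries a total charge of +1, so each complex ion is 1−.
Ligand charges: 2×acetylacetonato (-1 each), 2×fluoro (-1 each); total -4. So Ti + (-4) = 1−, giving Ti = +3.
The complex ion is anionic, so titanium takes the -ate form titanate(III).

sodium bis(acetylacetonato)difluorotitanate(III)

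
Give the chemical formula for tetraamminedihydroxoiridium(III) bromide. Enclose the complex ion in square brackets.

[Ir(NH3)4(OH)2]Br

Ligands: 4 ammine (NH3, neutral), 2 hydroxo (OH, -1). Ligand charge sum = -2.
With Ir in oxidation state +3, the complex ion is [Ir...]^1+.
Charge balance with bromide (-1) requires 1 complex ion per 1 bromide.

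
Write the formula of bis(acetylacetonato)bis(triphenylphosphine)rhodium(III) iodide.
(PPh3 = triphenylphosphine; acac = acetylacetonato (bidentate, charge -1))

Ligands: 2 triphenylphosphine (PPh3, neutral), 2 acetylacetonato (acac, -1). Ligand charge sum = -2.
With Rh in oxidation state +3, the complex ion is [Rh...]^1+.
Charge balance with iodide (-1) requires 1 complex ion per 1 iodide.

[Rh(acac)2(PPh3)2]I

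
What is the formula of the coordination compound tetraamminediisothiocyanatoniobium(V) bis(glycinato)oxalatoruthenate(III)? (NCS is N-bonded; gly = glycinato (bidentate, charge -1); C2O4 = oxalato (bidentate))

[Nb(NCS)2(NH3)4][Ru(C2O4)(gly)2]3

Cation [Nb…]: ligand charges -2, Nb(V) ⇒ ion charge 3+.
Anion [Ru…]: ligand charges -4, Ru(III) ⇒ ion charge 1−.
One 3+ cation requires 3 of the 1− anion.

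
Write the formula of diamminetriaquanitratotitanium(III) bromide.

Ligands: 1 nitrato (NO3, -1), 2 ammine (NH3, neutral), 3 aqua (H2O, neutral). Ligand charge sum = -1.
With Ti in oxidation state +3, the complex ion is [Ti...]^2+.
Charge balance with bromide (-1) requires 1 complex ion per 2 bromide.

[Ti(H2O)3(NH3)2(NO3)]Br2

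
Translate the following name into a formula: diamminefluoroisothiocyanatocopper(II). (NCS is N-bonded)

Ligands: 1 fluoro (F, -1), 1 isothiocyanato (NCS, -1), 2 ammine (NH3, neutral). Ligand charge sum = -2.
With Cu in oxidation state +2, the complex ion is [Cu...].

[CuF(NCS)(NH3)2]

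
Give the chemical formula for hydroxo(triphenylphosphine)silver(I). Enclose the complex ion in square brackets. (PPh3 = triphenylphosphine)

[Ag(OH)(PPh3)]

Ligands: 1 hydroxo (OH, -1), 1 triphenylphosphine (PPh3, neutral). Ligand charge sum = -1.
With Ag in oxidation state +1, the complex ion is [Ag...].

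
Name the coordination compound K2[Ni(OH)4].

The 2 potassium counter-ions carry a total charge of +2, so each complex ion is 2−.
Ligand charges: 4×hydroxo (-1 each); total -4. So Ni + (-4) = 2−, giving Ni = +2.
The complex ion is anionic, so nickel takes the -ate form nickelate(II).

potassium tetrahydroxonickelate(II)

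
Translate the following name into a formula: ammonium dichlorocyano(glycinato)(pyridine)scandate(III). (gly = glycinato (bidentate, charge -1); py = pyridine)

Ligands: 1 glycinato (gly, -1), 1 cyano (CN, -1), 2 chloro (Cl, -1), 1 pyridine (py, neutral). Ligand charge sum = -4.
With Sc in oxidation state +3, the complex ion is [Sc...]^1−.
Charge balance with ammonium (+1) requires 1 complex ion per 1 ammonium.

NH4[ScCl2(CN)(gly)(py)]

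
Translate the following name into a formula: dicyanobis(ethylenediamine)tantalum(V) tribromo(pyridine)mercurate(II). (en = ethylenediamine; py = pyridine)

Cation [Ta…]: ligand charges -2, Ta(V) ⇒ ion charge 3+.
Anion [Hg…]: ligand charges -3, Hg(II) ⇒ ion charge 1−.
One 3+ cation requires 3 of the 1− anion.

[Ta(CN)2(en)2][HgBr3(py)]3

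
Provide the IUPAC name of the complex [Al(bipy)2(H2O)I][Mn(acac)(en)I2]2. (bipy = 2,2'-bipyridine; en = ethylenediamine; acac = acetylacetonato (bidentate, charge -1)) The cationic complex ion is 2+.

aquabis(2,2'-bipyridine)iodoaluminium(III) (acetylacetonato)(ethylenediamine)diiodomanganate(II)

Both ions are complex: the cation is named first with the plain metal name, the anion second with the -ate form; each ion's ligands are alphabetised independently.
The complex cation is given as 2+; its ligand charges sum to -1, so Al = +3.
With 2 anions per cation, each anion must be 2/2 = 1−.
Anion: ligand charges sum to -3; for the ion to be 1−, Mn = +2.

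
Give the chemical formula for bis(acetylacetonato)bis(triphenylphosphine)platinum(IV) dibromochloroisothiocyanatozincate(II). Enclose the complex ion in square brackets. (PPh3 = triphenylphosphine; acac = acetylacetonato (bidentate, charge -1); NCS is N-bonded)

[Pt(acac)2(PPh3)2][ZnBr2Cl(NCS)]

Cation [Pt…]: ligand charges -2, Pt(IV) ⇒ ion charge 2+.
Anion [Zn…]: ligand charges -4, Zn(II) ⇒ ion charge 2−.
One 2+ cation balances one 2− anion.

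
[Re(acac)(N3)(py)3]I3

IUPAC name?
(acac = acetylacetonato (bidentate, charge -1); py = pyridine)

The 3 iodide counter-ions carry a total charge of -3, so each complex ion is 3+.
Ligand charges: 1×azido (-1 each), 1×acetylacetonato (-1 each), 3×pyridine (neutral); total -2. So Re + (-2) = 3+, giving Re = +5.
Ligands are named alphabetically: acetylacetonato before azido before pyridine.

(acetylacetonato)azidotris(pyridine)rhenium(V) iodide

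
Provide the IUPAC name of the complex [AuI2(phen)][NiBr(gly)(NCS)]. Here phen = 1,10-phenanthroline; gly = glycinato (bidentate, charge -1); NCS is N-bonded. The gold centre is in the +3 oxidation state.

diiodo(1,10-phenanthroline)gold(III) bromo(glycinato)isothiocyanatonickelate(II)

Both ions are complex: the cation is named first with the plain metal name, the anion second with the -ate form; each ion's ligands are alphabetised independently.
Au is given as +3; the cation's ligand charges sum to -2, so the complex cation is 1+.
A 1:1 salt means the anion carries the equal and opposite charge, 1−.
Anion: ligand charges sum to -3; for the ion to be 1−, Ni = +2.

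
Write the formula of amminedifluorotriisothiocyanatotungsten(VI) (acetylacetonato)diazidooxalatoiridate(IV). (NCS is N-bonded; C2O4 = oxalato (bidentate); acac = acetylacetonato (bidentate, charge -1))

Cation [W…]: ligand charges -5, W(VI) ⇒ ion charge 1+.
Anion [Ir…]: ligand charges -5, Ir(IV) ⇒ ion charge 1−.
One 1+ cation balances one 1− anion.

[WF2(NCS)3(NH3)][Ir(acac)(C2O4)(N3)2]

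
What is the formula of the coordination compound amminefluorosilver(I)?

[AgF(NH3)]

Ligands: 1 fluoro (F, -1), 1 ammine (NH3, neutral). Ligand charge sum = -1.
With Ag in oxidation state +1, the complex ion is [Ag...].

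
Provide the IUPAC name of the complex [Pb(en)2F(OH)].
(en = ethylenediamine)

bis(ethylenediamine)fluorohydroxolead(II)

There is no counter-ion, so the complex is neutral overall.
Ligand charges: 2×ethylenediamine (neutral), 1×hydroxo (-1 each), 1×fluoro (-1 each); total -2. So Pb + (-2) = 0, giving Pb = +2.
Ligands are named alphabetically: ethylenediamine before fluoro before hydroxo.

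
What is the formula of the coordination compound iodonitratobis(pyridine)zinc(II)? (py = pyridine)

Ligands: 1 nitrato (NO3, -1), 2 pyridine (py, neutral), 1 iodo (I, -1). Ligand charge sum = -2.
With Zn in oxidation state +2, the complex ion is [Zn...].

[ZnI(NO3)(py)2]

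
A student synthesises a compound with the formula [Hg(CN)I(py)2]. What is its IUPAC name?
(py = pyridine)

There is no counter-ion, so the complex is neutral overall.
Ligand charges: 1×iodo (-1 each), 1×cyano (-1 each), 2×pyridine (neutral); total -2. So Hg + (-2) = 0, giving Hg = +2.
Ligands are named alphabetically: cyano before iodo before pyridine.

cyanoiodobis(pyridine)mercury(II)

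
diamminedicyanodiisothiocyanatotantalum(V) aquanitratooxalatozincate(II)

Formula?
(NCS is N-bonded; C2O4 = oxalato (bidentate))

[Ta(CN)2(NCS)2(NH3)2][Zn(C2O4)(H2O)(NO3)]

Cation [Ta…]: ligand charges -4, Ta(V) ⇒ ion charge 1+.
Anion [Zn…]: ligand charges -3, Zn(II) ⇒ ion charge 1−.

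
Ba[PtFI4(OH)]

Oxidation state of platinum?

1 barium outside the brackets (+2 each) → the complex ion is 2−.
Ligand charges: 1×OH = -1; 4×I = -4; 1×F = -1; sum -6.
Pt + (-6) = 2− ⇒ Pt is +4.

+4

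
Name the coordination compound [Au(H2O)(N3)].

There is no counter-ion, so the complex is neutral overall.
Ligand charges: 1×aqua (neutral), 1×azido (-1 each); total -1. So Au + (-1) = 0, giving Au = +1.
Ligands are named alphabetically: aqua before azido.

aquaazidogold(I)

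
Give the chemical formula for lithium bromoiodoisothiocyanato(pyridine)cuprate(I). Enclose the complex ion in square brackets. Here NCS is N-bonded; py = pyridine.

Li2[CuBrI(NCS)(py)]

Ligands: 1 isothiocyanato (NCS, -1), 1 iodo (I, -1), 1 pyridine (py, neutral), 1 bromo (Br, -1). Ligand charge sum = -3.
Charge balance with lithium (+1) requires 1 complex ion per 2 lithium.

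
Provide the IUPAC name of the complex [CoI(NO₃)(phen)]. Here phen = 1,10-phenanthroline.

iodonitrato(1,10-phenanthroline)cobalt(II)

There is no counter-ion, so the complex is neutral overall.
Ligand charges: 1×nitrato (-1 each), 1×iodo (-1 each), 1×1,10-phenanthroline (neutral); total -2. So Co + (-2) = 0, giving Co = +2.
Ligands are named alphabetically: iodo before nitrato before phenanthroline.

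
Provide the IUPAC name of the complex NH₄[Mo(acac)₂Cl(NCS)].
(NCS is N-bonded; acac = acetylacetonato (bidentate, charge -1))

ammonium bis(acetylacetonato)chloroisothiocyanatomolybdate(III)

The 1 ammonium counter-ion carries a total charge of +1, so each complex ion is 1−.
Ligand charges: 1×chloro (-1 each), 1×isothiocyanato (-1 each), 2×acetylacetonato (-1 each); total -4. So Mo + (-4) = 1−, giving Mo = +3.
Ligands are named alphabetically: acetylacetonato before chloro before isothiocyanato.
The complex ion is anionic, so molybdenum takes the -ate form molybdate(III).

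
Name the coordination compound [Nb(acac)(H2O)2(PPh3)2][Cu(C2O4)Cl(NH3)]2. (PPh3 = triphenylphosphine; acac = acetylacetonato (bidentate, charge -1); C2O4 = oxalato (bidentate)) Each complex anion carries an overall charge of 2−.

(acetylacetonato)diaquabis(triphenylphosphine)niobium(V) amminechlorooxalatocuprate(I)

The complex anion is given as 2−; its ligand charges sum to -3, so Cu = +1.
With 2 anions per cation, the cation must be 2×2 = 4+.
Cation: ligand charges sum to -1; for the ion to be 4+, Nb = +5.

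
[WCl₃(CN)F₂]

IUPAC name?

There is no counter-ion, so the complex is neutral overall.
Ligand charges: 2×fluoro (-1 each), 3×chloro (-1 each), 1×cyano (-1 each); total -6. So W + (-6) = 0, giving W = +6.
Ligands are named alphabetically: chloro before cyano before fluoro.

trichlorocyanodifluorotungsten(VI)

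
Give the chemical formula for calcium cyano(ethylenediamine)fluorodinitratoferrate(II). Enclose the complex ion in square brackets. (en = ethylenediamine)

Ca[Fe(CN)(en)F(NO3)2]

Ligands: 1 ethylenediamine (en, neutral), 1 fluoro (F, -1), 2 nitrato (NO3, -1), 1 cyano (CN, -1). Ligand charge sum = -4.
With Fe in oxidation state +2, the complex ion is [Fe...]^2−.
Charge balance with calcium (+2) requires 1 complex ion per 1 calcium.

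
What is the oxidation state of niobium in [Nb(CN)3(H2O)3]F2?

2 fluoride outside the brackets (-1 each) → the complex ion is 2+.
Ligand charges: 3×H2O neutral; 3×CN = -3; sum -3.
Nb + (-3) = 2+ ⇒ Nb is +5.

+5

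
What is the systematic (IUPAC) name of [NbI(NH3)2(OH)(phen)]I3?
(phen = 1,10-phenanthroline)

diamminehydroxoiodo(1,10-phenanthroline)niobium(V) iodide

The 3 iodide counter-ions carry a total charge of -3, so each complex ion is 3+.
Ligand charges: 1×iodo (-1 each), 2×ammine (neutral), 1×1,10-phenanthroline (neutral), 1×hydroxo (-1 each); total -2. So Nb + (-2) = 3+, giving Nb = +5.
Ligands are named alphabetically: ammine before hydroxo before iodo before phenanthroline.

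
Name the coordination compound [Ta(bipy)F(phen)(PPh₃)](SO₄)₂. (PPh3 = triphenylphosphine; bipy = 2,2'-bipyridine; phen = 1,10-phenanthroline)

The 2 sulfate counter-ions carry a total charge of -4, so each complex ion is 4+.
Ligand charges: 1×triphenylphosphine (neutral), 1×fluoro (-1 each), 1×2,2'-bipyridine (neutral), 1×1,10-phenanthroline (neutral); total -1. So Ta + (-1) = 4+, giving Ta = +5.
Ligands are named alphabetically: bipyridine before fluoro before phenanthroline before triphenylphosphine.

(2,2'-bipyridine)fluoro(1,10-phenanthroline)(triphenylphosphine)tantalum(V) sulfate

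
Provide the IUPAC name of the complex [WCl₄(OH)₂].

tetrachlorodihydroxotungsten(VI)

There is no counter-ion, so the complex is neutral overall.
Ligand charges: 4×chloro (-1 each), 2×hydroxo (-1 each); total -6. So W + (-6) = 0, giving W = +6.
Ligands are named alphabetically: chloro before hydroxo.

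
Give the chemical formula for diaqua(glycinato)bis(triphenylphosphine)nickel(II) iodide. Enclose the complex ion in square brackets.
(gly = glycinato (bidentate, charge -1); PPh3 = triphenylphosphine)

Ligands: 1 glycinato (gly, -1), 2 aqua (H2O, neutral), 2 triphenylphosphine (PPh3, neutral). Ligand charge sum = -1.
With Ni in oxidation state +2, the complex ion is [Ni...]^1+.
Charge balance with iodide (-1) requires 1 complex ion per 1 iodide.

[Ni(gly)(H2O)2(PPh3)2]I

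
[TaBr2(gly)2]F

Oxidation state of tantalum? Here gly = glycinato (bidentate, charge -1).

1 fluoride outside the brackets (-1 each) → the complex ion is 1+.
Ligand charges: 2×Br = -2; 2×gly = -2; sum -4.
Ta + (-4) = 1+ ⇒ Ta is +5.

+5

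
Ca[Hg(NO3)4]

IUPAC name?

The 1 calcium counter-ion carries a total charge of +2, so each complex ion is 2−.
Ligand charges: 4×nitrato (-1 each); total -4. So Hg + (-4) = 2−, giving Hg = +2.
The complex ion is anionic, so mercury takes the -ate form mercurate(II).

calcium tetranitratomercurate(II)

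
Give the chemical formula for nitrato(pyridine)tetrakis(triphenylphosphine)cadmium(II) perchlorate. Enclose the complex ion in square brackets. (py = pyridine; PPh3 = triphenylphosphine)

Ligands: 1 pyridine (py, neutral), 1 nitrato (NO3, -1), 4 triphenylphosphine (PPh3, neutral). Ligand charge sum = -1.
With Cd in oxidation state +2, the complex ion is [Cd...]^1+.
Charge balance with perchlorate (-1) requires 1 complex ion per 1 perchlorate.

[Cd(NO3)(PPh3)4(py)]ClO4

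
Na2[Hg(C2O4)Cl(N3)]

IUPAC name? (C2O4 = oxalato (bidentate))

sodium azidochlorooxalatomercurate(II)

The 2 sodium counter-ions carry a total charge of +2, so each complex ion is 2−.
Ligand charges: 1×oxalato (-2 each), 1×azido (-1 each), 1×chloro (-1 each); total -4. So Hg + (-4) = 2−, giving Hg = +2.
The complex ion is anionic, so mercury takes the -ate form mercurate(II).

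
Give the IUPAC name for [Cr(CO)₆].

There is no counter-ion, so the complex is neutral overall.
Ligand charges: 6×carbonyl (neutral); total 0. So Cr + (0) = 0, giving Cr = 0.

hexacarbonylchromium(0)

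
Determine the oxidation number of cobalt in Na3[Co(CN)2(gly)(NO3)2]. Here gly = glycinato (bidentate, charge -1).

+2

3 sodium outside the brackets (+1 each) → the complex ion is 3−.
Ligand charges: 2×CN = -2; 2×NO3 = -2; 1×gly = -1; sum -5.
Co + (-5) = 3− ⇒ Co is +2.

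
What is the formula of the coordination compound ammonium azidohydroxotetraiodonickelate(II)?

Ligands: 1 hydroxo (OH, -1), 1 azido (N3, -1), 4 iodo (I, -1). Ligand charge sum = -6.
Charge balance with ammonium (+1) requires 1 complex ion per 4 ammonium.

(NH4)4[NiI4(N3)(OH)]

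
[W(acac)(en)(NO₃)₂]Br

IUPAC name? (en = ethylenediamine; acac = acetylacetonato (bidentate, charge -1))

(acetylacetonato)(ethylenediamine)dinitratotungsten(IV) bromide

The 1 bromide counter-ion carries a total charge of -1, so each complex ion is 1+.
Ligand charges: 1×ethylenediamine (neutral), 1×acetylacetonato (-1 each), 2×nitrato (-1 each); total -3. So W + (-3) = 1+, giving W = +4.
Ligands are named alphabetically: acetylacetonato before ethylenediamine before nitrato.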